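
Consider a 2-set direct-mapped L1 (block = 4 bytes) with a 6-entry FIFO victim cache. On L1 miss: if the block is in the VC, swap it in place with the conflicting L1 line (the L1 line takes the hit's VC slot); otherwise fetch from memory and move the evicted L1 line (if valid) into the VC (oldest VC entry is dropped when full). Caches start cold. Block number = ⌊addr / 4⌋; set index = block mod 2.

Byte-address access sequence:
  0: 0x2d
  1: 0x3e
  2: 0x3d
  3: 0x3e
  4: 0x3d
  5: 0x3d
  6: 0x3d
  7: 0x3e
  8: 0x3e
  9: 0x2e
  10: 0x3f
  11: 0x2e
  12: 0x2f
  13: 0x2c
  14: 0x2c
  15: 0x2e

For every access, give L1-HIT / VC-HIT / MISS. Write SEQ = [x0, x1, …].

#0 0x2d→b11/s1 MISS; vc=[]
#1 0x3e→b15/s1 MISS; vc=[11]
#2 0x3d→b15/s1 L1-HIT; vc=[11]
#3 0x3e→b15/s1 L1-HIT; vc=[11]
#4 0x3d→b15/s1 L1-HIT; vc=[11]
#5 0x3d→b15/s1 L1-HIT; vc=[11]
#6 0x3d→b15/s1 L1-HIT; vc=[11]
#7 0x3e→b15/s1 L1-HIT; vc=[11]
#8 0x3e→b15/s1 L1-HIT; vc=[11]
#9 0x2e→b11/s1 VC-HIT; vc=[15]
#10 0x3f→b15/s1 VC-HIT; vc=[11]
#11 0x2e→b11/s1 VC-HIT; vc=[15]
#12 0x2f→b11/s1 L1-HIT; vc=[15]
#13 0x2c→b11/s1 L1-HIT; vc=[15]
#14 0x2c→b11/s1 L1-HIT; vc=[15]
#15 0x2e→b11/s1 L1-HIT; vc=[15]

SEQ = [MISS, MISS, L1-HIT, L1-HIT, L1-HIT, L1-HIT, L1-HIT, L1-HIT, L1-HIT, VC-HIT, VC-HIT, VC-HIT, L1-HIT, L1-HIT, L1-HIT, L1-HIT]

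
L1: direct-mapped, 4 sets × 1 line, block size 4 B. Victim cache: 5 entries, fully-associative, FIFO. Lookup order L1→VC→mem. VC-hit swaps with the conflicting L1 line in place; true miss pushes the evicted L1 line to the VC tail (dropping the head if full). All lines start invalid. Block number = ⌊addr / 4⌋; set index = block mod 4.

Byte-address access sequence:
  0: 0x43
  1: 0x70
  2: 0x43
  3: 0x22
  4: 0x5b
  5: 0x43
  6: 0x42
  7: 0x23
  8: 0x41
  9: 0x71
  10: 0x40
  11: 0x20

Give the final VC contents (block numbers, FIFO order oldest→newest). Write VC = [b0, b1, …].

0: 0x43 (blk 16, set 0) → MISS  vc=[]
1: 0x70 (blk 28, set 0) → MISS  vc=[16]
2: 0x43 (blk 16, set 0) → VC-HIT  vc=[28]
3: 0x22 (blk 8, set 0) → MISS  vc=[28, 16]
4: 0x5b (blk 22, set 2) → MISS  vc=[28, 16]
5: 0x43 (blk 16, set 0) → VC-HIT  vc=[28, 8]
6: 0x42 (blk 16, set 0) → L1-HIT  vc=[28, 8]
7: 0x23 (blk 8, set 0) → VC-HIT  vc=[28, 16]
8: 0x41 (blk 16, set 0) → VC-HIT  vc=[28, 8]
9: 0x71 (blk 28, set 0) → VC-HIT  vc=[16, 8]
10: 0x40 (blk 16, set 0) → VC-HIT  vc=[28, 8]
11: 0x20 (blk 8, set 0) → VC-HIT  vc=[28, 16]

VC = [28, 16]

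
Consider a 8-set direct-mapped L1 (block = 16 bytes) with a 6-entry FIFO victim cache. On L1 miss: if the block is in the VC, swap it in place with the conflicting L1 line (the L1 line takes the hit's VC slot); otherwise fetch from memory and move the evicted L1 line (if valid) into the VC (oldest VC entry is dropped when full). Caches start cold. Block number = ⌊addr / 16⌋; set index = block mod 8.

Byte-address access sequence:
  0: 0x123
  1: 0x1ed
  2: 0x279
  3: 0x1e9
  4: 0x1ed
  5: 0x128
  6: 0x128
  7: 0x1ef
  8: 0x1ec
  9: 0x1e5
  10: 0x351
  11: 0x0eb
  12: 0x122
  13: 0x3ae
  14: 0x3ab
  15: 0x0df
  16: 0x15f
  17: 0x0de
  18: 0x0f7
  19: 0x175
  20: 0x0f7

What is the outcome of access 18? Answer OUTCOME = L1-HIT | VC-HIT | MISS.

  [0] addr=0x123 blk=18 s=2: MISS | VC []
  [1] addr=0x1ed blk=30 s=6: MISS | VC []
  [2] addr=0x279 blk=39 s=7: MISS | VC []
  [3] addr=0x1e9 blk=30 s=6: L1-HIT | VC []
  [4] addr=0x1ed blk=30 s=6: L1-HIT | VC []
  [5] addr=0x128 blk=18 s=2: L1-HIT | VC []
  [6] addr=0x128 blk=18 s=2: L1-HIT | VC []
  [7] addr=0x1ef blk=30 s=6: L1-HIT | VC []
  [8] addr=0x1ec blk=30 s=6: L1-HIT | VC []
  [9] addr=0x1e5 blk=30 s=6: L1-HIT | VC []
  [10] addr=0x351 blk=53 s=5: MISS | VC []
  [11] addr=0xeb blk=14 s=6: MISS | VC [30]
  [12] addr=0x122 blk=18 s=2: L1-HIT | VC [30]
  [13] addr=0x3ae blk=58 s=2: MISS | VC [30, 18]
  [14] addr=0x3ab blk=58 s=2: L1-HIT | VC [30, 18]
  [15] addr=0xdf blk=13 s=5: MISS | VC [30, 18, 53]
  [16] addr=0x15f blk=21 s=5: MISS | VC [30, 18, 53, 13]
  [17] addr=0xde blk=13 s=5: VC-HIT | VC [30, 18, 53, 21]
  [18] addr=0xf7 blk=15 s=7: MISS | VC [30, 18, 53, 21, 39]
  [19] addr=0x175 blk=23 s=7: MISS | VC [30, 18, 53, 21, 39, 15]
  [20] addr=0xf7 blk=15 s=7: VC-HIT | VC [30, 18, 53, 21, 39, 23]

OUTCOME = MISS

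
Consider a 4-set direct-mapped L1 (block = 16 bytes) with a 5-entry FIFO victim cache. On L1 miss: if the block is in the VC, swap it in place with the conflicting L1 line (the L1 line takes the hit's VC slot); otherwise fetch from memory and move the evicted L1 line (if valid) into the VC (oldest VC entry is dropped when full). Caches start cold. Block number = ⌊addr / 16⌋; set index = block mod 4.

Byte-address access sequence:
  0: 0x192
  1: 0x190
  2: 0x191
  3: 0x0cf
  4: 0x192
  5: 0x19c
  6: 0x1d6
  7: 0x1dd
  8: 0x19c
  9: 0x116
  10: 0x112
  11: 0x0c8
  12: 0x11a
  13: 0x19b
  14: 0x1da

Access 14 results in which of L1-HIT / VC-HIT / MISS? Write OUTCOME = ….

OUTCOME = VC-HIT

0: 0x192 (blk 25, set 1) → MISS  vc=[]
1: 0x190 (blk 25, set 1) → L1-HIT  vc=[]
2: 0x191 (blk 25, set 1) → L1-HIT  vc=[]
3: 0xcf (blk 12, set 0) → MISS  vc=[]
4: 0x192 (blk 25, set 1) → L1-HIT  vc=[]
5: 0x19c (blk 25, set 1) → L1-HIT  vc=[]
6: 0x1d6 (blk 29, set 1) → MISS  vc=[25]
7: 0x1dd (blk 29, set 1) → L1-HIT  vc=[25]
8: 0x19c (blk 25, set 1) → VC-HIT  vc=[29]
9: 0x116 (blk 17, set 1) → MISS  vc=[29, 25]
10: 0x112 (blk 17, set 1) → L1-HIT  vc=[29, 25]
11: 0xc8 (blk 12, set 0) → L1-HIT  vc=[29, 25]
12: 0x11a (blk 17, set 1) → L1-HIT  vc=[29, 25]
13: 0x19b (blk 25, set 1) → VC-HIT  vc=[29, 17]
14: 0x1da (blk 29, set 1) → VC-HIT  vc=[25, 17]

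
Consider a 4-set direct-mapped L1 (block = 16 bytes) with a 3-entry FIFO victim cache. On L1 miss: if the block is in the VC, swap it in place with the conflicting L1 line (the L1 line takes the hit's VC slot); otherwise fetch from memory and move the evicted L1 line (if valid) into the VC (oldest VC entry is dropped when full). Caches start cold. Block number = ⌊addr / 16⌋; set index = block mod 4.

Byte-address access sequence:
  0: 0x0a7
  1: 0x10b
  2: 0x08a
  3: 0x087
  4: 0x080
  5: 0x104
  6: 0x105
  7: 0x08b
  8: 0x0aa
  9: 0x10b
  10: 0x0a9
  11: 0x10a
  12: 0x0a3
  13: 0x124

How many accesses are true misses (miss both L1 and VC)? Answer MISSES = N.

#0 0xa7→b10/s2 MISS; vc=[]
#1 0x10b→b16/s0 MISS; vc=[]
#2 0x8a→b8/s0 MISS; vc=[16]
#3 0x87→b8/s0 L1-HIT; vc=[16]
#4 0x80→b8/s0 L1-HIT; vc=[16]
#5 0x104→b16/s0 VC-HIT; vc=[8]
#6 0x105→b16/s0 L1-HIT; vc=[8]
#7 0x8b→b8/s0 VC-HIT; vc=[16]
#8 0xaa→b10/s2 L1-HIT; vc=[16]
#9 0x10b→b16/s0 VC-HIT; vc=[8]
#10 0xa9→b10/s2 L1-HIT; vc=[8]
#11 0x10a→b16/s0 L1-HIT; vc=[8]
#12 0xa3→b10/s2 L1-HIT; vc=[8]
#13 0x124→b18/s2 MISS; vc=[8,10]

MISSES = 4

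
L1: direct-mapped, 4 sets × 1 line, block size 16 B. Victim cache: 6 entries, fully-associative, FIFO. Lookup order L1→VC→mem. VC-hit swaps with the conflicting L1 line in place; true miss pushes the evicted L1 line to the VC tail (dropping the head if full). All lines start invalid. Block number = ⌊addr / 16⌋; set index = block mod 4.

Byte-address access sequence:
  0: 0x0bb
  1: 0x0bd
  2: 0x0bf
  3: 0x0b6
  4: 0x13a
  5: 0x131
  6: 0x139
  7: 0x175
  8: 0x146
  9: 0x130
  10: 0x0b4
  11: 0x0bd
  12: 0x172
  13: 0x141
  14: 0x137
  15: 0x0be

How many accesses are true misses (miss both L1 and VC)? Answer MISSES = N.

MISSES = 4

#0 0xbb→b11/s3 MISS; vc=[]
#1 0xbd→b11/s3 L1-HIT; vc=[]
#2 0xbf→b11/s3 L1-HIT; vc=[]
#3 0xb6→b11/s3 L1-HIT; vc=[]
#4 0x13a→b19/s3 MISS; vc=[11]
#5 0x131→b19/s3 L1-HIT; vc=[11]
#6 0x139→b19/s3 L1-HIT; vc=[11]
#7 0x175→b23/s3 MISS; vc=[11,19]
#8 0x146→b20/s0 MISS; vc=[11,19]
#9 0x130→b19/s3 VC-HIT; vc=[11,23]
#10 0xb4→b11/s3 VC-HIT; vc=[19,23]
#11 0xbd→b11/s3 L1-HIT; vc=[19,23]
#12 0x172→b23/s3 VC-HIT; vc=[19,11]
#13 0x141→b20/s0 L1-HIT; vc=[19,11]
#14 0x137→b19/s3 VC-HIT; vc=[23,11]
#15 0xbe→b11/s3 VC-HIT; vc=[23,19]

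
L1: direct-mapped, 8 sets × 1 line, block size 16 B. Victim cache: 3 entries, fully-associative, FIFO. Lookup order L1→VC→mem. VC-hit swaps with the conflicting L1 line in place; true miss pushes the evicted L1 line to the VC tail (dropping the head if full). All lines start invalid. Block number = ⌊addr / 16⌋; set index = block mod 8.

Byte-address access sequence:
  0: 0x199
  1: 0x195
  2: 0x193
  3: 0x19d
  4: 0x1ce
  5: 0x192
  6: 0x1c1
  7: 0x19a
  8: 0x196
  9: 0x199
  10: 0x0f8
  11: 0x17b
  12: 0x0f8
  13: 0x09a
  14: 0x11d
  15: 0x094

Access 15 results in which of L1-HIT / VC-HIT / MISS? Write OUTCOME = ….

OUTCOME = VC-HIT

  [0] addr=0x199 blk=25 s=1: MISS | VC []
  [1] addr=0x195 blk=25 s=1: L1-HIT | VC []
  [2] addr=0x193 blk=25 s=1: L1-HIT | VC []
  [3] addr=0x19d blk=25 s=1: L1-HIT | VC []
  [4] addr=0x1ce blk=28 s=4: MISS | VC []
  [5] addr=0x192 blk=25 s=1: L1-HIT | VC []
  [6] addr=0x1c1 blk=28 s=4: L1-HIT | VC []
  [7] addr=0x19a blk=25 s=1: L1-HIT | VC []
  [8] addr=0x196 blk=25 s=1: L1-HIT | VC []
  [9] addr=0x199 blk=25 s=1: L1-HIT | VC []
  [10] addr=0xf8 blk=15 s=7: MISS | VC []
  [11] addr=0x17b blk=23 s=7: MISS | VC [15]
  [12] addr=0xf8 blk=15 s=7: VC-HIT | VC [23]
  [13] addr=0x9a blk=9 s=1: MISS | VC [23, 25]
  [14] addr=0x11d blk=17 s=1: MISS | VC [23, 25, 9]
  [15] addr=0x94 blk=9 s=1: VC-HIT | VC [23, 25, 17]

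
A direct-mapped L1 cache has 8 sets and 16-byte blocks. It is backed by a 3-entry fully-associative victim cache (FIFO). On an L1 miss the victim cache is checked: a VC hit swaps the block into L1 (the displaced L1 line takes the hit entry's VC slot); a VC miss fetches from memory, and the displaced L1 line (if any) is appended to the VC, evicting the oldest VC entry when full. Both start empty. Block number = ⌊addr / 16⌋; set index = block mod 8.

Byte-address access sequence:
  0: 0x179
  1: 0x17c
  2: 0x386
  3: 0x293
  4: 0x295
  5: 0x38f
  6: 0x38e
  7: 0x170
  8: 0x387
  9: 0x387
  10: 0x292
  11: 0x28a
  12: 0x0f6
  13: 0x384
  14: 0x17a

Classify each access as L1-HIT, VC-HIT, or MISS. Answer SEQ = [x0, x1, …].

SEQ = [MISS, L1-HIT, MISS, MISS, L1-HIT, L1-HIT, L1-HIT, L1-HIT, L1-HIT, L1-HIT, L1-HIT, MISS, MISS, VC-HIT, VC-HIT]

#0 0x179→b23/s7 MISS; vc=[]
#1 0x17c→b23/s7 L1-HIT; vc=[]
#2 0x386→b56/s0 MISS; vc=[]
#3 0x293→b41/s1 MISS; vc=[]
#4 0x295→b41/s1 L1-HIT; vc=[]
#5 0x38f→b56/s0 L1-HIT; vc=[]
#6 0x38e→b56/s0 L1-HIT; vc=[]
#7 0x170→b23/s7 L1-HIT; vc=[]
#8 0x387→b56/s0 L1-HIT; vc=[]
#9 0x387→b56/s0 L1-HIT; vc=[]
#10 0x292→b41/s1 L1-HIT; vc=[]
#11 0x28a→b40/s0 MISS; vc=[56]
#12 0xf6→b15/s7 MISS; vc=[56,23]
#13 0x384→b56/s0 VC-HIT; vc=[40,23]
#14 0x17a→b23/s7 VC-HIT; vc=[40,15]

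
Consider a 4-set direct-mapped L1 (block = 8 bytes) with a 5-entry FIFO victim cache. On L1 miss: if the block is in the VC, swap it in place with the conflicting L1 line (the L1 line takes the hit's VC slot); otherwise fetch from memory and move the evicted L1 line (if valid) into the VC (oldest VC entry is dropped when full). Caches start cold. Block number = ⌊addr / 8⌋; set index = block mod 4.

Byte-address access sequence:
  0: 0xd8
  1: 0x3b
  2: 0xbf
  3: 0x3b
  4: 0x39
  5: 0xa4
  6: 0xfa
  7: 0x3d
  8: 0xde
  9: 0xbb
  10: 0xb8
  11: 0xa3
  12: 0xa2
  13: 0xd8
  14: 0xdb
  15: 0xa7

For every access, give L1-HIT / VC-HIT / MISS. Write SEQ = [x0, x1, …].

#0 0xd8→b27/s3 MISS; vc=[]
#1 0x3b→b7/s3 MISS; vc=[27]
#2 0xbf→b23/s3 MISS; vc=[27,7]
#3 0x3b→b7/s3 VC-HIT; vc=[27,23]
#4 0x39→b7/s3 L1-HIT; vc=[27,23]
#5 0xa4→b20/s0 MISS; vc=[27,23]
#6 0xfa→b31/s3 MISS; vc=[27,23,7]
#7 0x3d→b7/s3 VC-HIT; vc=[27,23,31]
#8 0xde→b27/s3 VC-HIT; vc=[7,23,31]
#9 0xbb→b23/s3 VC-HIT; vc=[7,27,31]
#10 0xb8→b23/s3 L1-HIT; vc=[7,27,31]
#11 0xa3→b20/s0 L1-HIT; vc=[7,27,31]
#12 0xa2→b20/s0 L1-HIT; vc=[7,27,31]
#13 0xd8→b27/s3 VC-HIT; vc=[7,23,31]
#14 0xdb→b27/s3 L1-HIT; vc=[7,23,31]
#15 0xa7→b20/s0 L1-HIT; vc=[7,23,31]

SEQ = [MISS, MISS, MISS, VC-HIT, L1-HIT, MISS, MISS, VC-HIT, VC-HIT, VC-HIT, L1-HIT, L1-HIT, L1-HIT, VC-HIT, L1-HIT, L1-HIT]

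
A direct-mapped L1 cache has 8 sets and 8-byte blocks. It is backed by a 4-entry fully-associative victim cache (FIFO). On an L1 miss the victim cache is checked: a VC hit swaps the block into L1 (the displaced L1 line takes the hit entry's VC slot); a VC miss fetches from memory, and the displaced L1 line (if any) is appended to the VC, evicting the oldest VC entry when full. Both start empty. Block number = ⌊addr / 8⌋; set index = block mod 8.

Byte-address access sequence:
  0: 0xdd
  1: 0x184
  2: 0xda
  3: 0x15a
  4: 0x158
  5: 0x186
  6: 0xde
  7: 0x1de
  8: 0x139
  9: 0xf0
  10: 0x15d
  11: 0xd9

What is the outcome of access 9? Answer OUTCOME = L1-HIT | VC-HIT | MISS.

0: 0xdd (blk 27, set 3) → MISS  vc=[]
1: 0x184 (blk 48, set 0) → MISS  vc=[]
2: 0xda (blk 27, set 3) → L1-HIT  vc=[]
3: 0x15a (blk 43, set 3) → MISS  vc=[27]
4: 0x158 (blk 43, set 3) → L1-HIT  vc=[27]
5: 0x186 (blk 48, set 0) → L1-HIT  vc=[27]
6: 0xde (blk 27, set 3) → VC-HIT  vc=[43]
7: 0x1de (blk 59, set 3) → MISS  vc=[43, 27]
8: 0x139 (blk 39, set 7) → MISS  vc=[43, 27]
9: 0xf0 (blk 30, set 6) → MISS  vc=[43, 27]
10: 0x15d (blk 43, set 3) → VC-HIT  vc=[59, 27]
11: 0xd9 (blk 27, set 3) → VC-HIT  vc=[59, 43]

OUTCOME = MISS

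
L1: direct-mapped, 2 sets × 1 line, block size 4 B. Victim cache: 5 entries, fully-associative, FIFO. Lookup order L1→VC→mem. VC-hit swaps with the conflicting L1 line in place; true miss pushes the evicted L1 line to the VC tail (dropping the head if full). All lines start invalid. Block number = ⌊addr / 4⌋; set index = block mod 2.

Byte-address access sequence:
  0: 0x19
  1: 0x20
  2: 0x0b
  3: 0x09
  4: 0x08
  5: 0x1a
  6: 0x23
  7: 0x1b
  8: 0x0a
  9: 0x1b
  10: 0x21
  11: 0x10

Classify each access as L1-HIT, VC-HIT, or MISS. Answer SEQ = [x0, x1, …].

  [0] addr=0x19 blk=6 s=0: MISS | VC []
  [1] addr=0x20 blk=8 s=0: MISS | VC [6]
  [2] addr=0xb blk=2 s=0: MISS | VC [6, 8]
  [3] addr=0x9 blk=2 s=0: L1-HIT | VC [6, 8]
  [4] addr=0x8 blk=2 s=0: L1-HIT | VC [6, 8]
  [5] addr=0x1a blk=6 s=0: VC-HIT | VC [2, 8]
  [6] addr=0x23 blk=8 s=0: VC-HIT | VC [2, 6]
  [7] addr=0x1b blk=6 s=0: VC-HIT | VC [2, 8]
  [8] addr=0xa blk=2 s=0: VC-HIT | VC [6, 8]
  [9] addr=0x1b blk=6 s=0: VC-HIT | VC [2, 8]
  [10] addr=0x21 blk=8 s=0: VC-HIT | VC [2, 6]
  [11] addr=0x10 blk=4 s=0: MISS | VC [2, 6, 8]

SEQ = [MISS, MISS, MISS, L1-HIT, L1-HIT, VC-HIT, VC-HIT, VC-HIT, VC-HIT, VC-HIT, VC-HIT, MISS]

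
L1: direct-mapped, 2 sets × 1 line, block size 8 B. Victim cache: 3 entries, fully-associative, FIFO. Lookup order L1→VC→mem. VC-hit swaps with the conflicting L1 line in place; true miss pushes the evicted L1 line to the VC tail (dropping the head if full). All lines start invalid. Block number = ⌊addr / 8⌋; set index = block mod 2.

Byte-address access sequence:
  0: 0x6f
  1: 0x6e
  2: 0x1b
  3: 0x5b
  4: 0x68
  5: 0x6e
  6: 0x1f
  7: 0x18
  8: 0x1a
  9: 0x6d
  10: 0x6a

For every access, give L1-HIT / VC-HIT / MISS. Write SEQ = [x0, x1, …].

0: 0x6f (blk 13, set 1) → MISS  vc=[]
1: 0x6e (blk 13, set 1) → L1-HIT  vc=[]
2: 0x1b (blk 3, set 1) → MISS  vc=[13]
3: 0x5b (blk 11, set 1) → MISS  vc=[13, 3]
4: 0x68 (blk 13, set 1) → VC-HIT  vc=[11, 3]
5: 0x6e (blk 13, set 1) → L1-HIT  vc=[11, 3]
6: 0x1f (blk 3, set 1) → VC-HIT  vc=[11, 13]
7: 0x18 (blk 3, set 1) → L1-HIT  vc=[11, 13]
8: 0x1a (blk 3, set 1) → L1-HIT  vc=[11, 13]
9: 0x6d (blk 13, set 1) → VC-HIT  vc=[11, 3]
10: 0x6a (blk 13, set 1) → L1-HIT  vc=[11, 3]

SEQ = [MISS, L1-HIT, MISS, MISS, VC-HIT, L1-HIT, VC-HIT, L1-HIT, L1-HIT, VC-HIT, L1-HIT]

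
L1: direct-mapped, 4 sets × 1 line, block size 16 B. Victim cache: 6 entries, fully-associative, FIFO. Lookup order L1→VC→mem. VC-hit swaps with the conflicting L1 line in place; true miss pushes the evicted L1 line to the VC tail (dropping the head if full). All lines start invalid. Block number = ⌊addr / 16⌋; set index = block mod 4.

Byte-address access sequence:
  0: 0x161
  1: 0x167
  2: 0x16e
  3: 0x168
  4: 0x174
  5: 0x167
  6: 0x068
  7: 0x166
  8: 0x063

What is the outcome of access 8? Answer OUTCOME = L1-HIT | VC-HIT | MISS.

#0 0x161→b22/s2 MISS; vc=[]
#1 0x167→b22/s2 L1-HIT; vc=[]
#2 0x16e→b22/s2 L1-HIT; vc=[]
#3 0x168→b22/s2 L1-HIT; vc=[]
#4 0x174→b23/s3 MISS; vc=[]
#5 0x167→b22/s2 L1-HIT; vc=[]
#6 0x68→b6/s2 MISS; vc=[22]
#7 0x166→b22/s2 VC-HIT; vc=[6]
#8 0x63→b6/s2 VC-HIT; vc=[22]

OUTCOME = VC-HIT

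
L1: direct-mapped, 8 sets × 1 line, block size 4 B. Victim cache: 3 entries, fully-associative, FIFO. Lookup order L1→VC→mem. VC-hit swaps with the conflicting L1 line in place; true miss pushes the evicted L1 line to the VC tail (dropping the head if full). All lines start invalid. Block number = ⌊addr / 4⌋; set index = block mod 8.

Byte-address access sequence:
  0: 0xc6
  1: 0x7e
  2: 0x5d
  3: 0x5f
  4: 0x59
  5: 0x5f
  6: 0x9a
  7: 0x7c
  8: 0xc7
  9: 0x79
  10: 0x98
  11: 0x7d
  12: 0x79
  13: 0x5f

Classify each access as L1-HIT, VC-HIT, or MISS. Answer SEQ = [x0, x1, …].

SEQ = [MISS, MISS, MISS, L1-HIT, MISS, L1-HIT, MISS, VC-HIT, L1-HIT, MISS, VC-HIT, L1-HIT, VC-HIT, VC-HIT]

#0 0xc6→b49/s1 MISS; vc=[]
#1 0x7e→b31/s7 MISS; vc=[]
#2 0x5d→b23/s7 MISS; vc=[31]
#3 0x5f→b23/s7 L1-HIT; vc=[31]
#4 0x59→b22/s6 MISS; vc=[31]
#5 0x5f→b23/s7 L1-HIT; vc=[31]
#6 0x9a→b38/s6 MISS; vc=[31,22]
#7 0x7c→b31/s7 VC-HIT; vc=[23,22]
#8 0xc7→b49/s1 L1-HIT; vc=[23,22]
#9 0x79→b30/s6 MISS; vc=[23,22,38]
#10 0x98→b38/s6 VC-HIT; vc=[23,22,30]
#11 0x7d→b31/s7 L1-HIT; vc=[23,22,30]
#12 0x79→b30/s6 VC-HIT; vc=[23,22,38]
#13 0x5f→b23/s7 VC-HIT; vc=[31,22,38]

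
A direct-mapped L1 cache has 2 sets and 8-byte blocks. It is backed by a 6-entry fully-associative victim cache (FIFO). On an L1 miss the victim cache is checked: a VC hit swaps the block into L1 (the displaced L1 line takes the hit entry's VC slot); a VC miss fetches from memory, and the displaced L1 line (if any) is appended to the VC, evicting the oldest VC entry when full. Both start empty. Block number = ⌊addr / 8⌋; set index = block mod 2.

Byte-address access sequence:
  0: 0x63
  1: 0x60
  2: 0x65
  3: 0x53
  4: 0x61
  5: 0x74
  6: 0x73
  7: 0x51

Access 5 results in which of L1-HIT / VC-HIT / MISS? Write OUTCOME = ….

OUTCOME = MISS

0: 0x63 (blk 12, set 0) → MISS  vc=[]
1: 0x60 (blk 12, set 0) → L1-HIT  vc=[]
2: 0x65 (blk 12, set 0) → L1-HIT  vc=[]
3: 0x53 (blk 10, set 0) → MISS  vc=[12]
4: 0x61 (blk 12, set 0) → VC-HIT  vc=[10]
5: 0x74 (blk 14, set 0) → MISS  vc=[10, 12]
6: 0x73 (blk 14, set 0) → L1-HIT  vc=[10, 12]
7: 0x51 (blk 10, set 0) → VC-HIT  vc=[14, 12]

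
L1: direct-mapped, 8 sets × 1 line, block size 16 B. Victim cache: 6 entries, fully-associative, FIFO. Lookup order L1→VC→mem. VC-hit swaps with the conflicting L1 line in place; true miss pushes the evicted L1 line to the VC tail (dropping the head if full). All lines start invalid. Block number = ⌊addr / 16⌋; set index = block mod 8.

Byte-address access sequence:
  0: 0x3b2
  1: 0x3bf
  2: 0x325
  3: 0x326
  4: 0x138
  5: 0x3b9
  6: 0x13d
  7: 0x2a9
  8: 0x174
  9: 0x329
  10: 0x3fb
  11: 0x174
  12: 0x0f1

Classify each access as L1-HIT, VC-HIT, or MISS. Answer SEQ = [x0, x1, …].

SEQ = [MISS, L1-HIT, MISS, L1-HIT, MISS, VC-HIT, VC-HIT, MISS, MISS, VC-HIT, MISS, VC-HIT, MISS]

#0 0x3b2→b59/s3 MISS; vc=[]
#1 0x3bf→b59/s3 L1-HIT; vc=[]
#2 0x325→b50/s2 MISS; vc=[]
#3 0x326→b50/s2 L1-HIT; vc=[]
#4 0x138→b19/s3 MISS; vc=[59]
#5 0x3b9→b59/s3 VC-HIT; vc=[19]
#6 0x13d→b19/s3 VC-HIT; vc=[59]
#7 0x2a9→b42/s2 MISS; vc=[59,50]
#8 0x174→b23/s7 MISS; vc=[59,50]
#9 0x329→b50/s2 VC-HIT; vc=[59,42]
#10 0x3fb→b63/s7 MISS; vc=[59,42,23]
#11 0x174→b23/s7 VC-HIT; vc=[59,42,63]
#12 0xf1→b15/s7 MISS; vc=[59,42,63,23]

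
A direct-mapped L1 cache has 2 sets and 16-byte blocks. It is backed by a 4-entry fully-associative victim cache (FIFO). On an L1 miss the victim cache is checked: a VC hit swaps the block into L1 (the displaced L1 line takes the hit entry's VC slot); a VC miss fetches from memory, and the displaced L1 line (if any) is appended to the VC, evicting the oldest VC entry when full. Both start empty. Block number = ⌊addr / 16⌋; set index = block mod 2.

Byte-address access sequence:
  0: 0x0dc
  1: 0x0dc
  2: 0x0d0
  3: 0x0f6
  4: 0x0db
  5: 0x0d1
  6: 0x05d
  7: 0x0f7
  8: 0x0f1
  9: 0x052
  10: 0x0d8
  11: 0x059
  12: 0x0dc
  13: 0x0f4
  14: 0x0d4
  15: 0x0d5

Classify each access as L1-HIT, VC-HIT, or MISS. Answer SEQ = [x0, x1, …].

0: 0xdc (blk 13, set 1) → MISS  vc=[]
1: 0xdc (blk 13, set 1) → L1-HIT  vc=[]
2: 0xd0 (blk 13, set 1) → L1-HIT  vc=[]
3: 0xf6 (blk 15, set 1) → MISS  vc=[13]
4: 0xdb (blk 13, set 1) → VC-HIT  vc=[15]
5: 0xd1 (blk 13, set 1) → L1-HIT  vc=[15]
6: 0x5d (blk 5, set 1) → MISS  vc=[15, 13]
7: 0xf7 (blk 15, set 1) → VC-HIT  vc=[5, 13]
8: 0xf1 (blk 15, set 1) → L1-HIT  vc=[5, 13]
9: 0x52 (blk 5, set 1) → VC-HIT  vc=[15, 13]
10: 0xd8 (blk 13, set 1) → VC-HIT  vc=[15, 5]
11: 0x59 (blk 5, set 1) → VC-HIT  vc=[15, 13]
12: 0xdc (blk 13, set 1) → VC-HIT  vc=[15, 5]
13: 0xf4 (blk 15, set 1) → VC-HIT  vc=[13, 5]
14: 0xd4 (blk 13, set 1) → VC-HIT  vc=[15, 5]
15: 0xd5 (blk 13, set 1) → L1-HIT  vc=[15, 5]

SEQ = [MISS, L1-HIT, L1-HIT, MISS, VC-HIT, L1-HIT, MISS, VC-HIT, L1-HIT, VC-HIT, VC-HIT, VC-HIT, VC-HIT, VC-HIT, VC-HIT, L1-HIT]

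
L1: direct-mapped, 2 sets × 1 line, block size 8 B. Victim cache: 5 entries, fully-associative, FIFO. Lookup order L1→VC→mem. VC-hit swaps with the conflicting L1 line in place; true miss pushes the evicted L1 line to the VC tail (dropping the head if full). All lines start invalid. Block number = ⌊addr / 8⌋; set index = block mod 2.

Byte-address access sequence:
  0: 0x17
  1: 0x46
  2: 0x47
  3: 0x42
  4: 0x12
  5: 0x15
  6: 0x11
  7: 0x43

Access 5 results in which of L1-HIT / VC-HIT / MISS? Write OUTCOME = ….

0: 0x17 (blk 2, set 0) → MISS  vc=[]
1: 0x46 (blk 8, set 0) → MISS  vc=[2]
2: 0x47 (blk 8, set 0) → L1-HIT  vc=[2]
3: 0x42 (blk 8, set 0) → L1-HIT  vc=[2]
4: 0x12 (blk 2, set 0) → VC-HIT  vc=[8]
5: 0x15 (blk 2, set 0) → L1-HIT  vc=[8]
6: 0x11 (blk 2, set 0) → L1-HIT  vc=[8]
7: 0x43 (blk 8, set 0) → VC-HIT  vc=[2]

OUTCOME = L1-HIT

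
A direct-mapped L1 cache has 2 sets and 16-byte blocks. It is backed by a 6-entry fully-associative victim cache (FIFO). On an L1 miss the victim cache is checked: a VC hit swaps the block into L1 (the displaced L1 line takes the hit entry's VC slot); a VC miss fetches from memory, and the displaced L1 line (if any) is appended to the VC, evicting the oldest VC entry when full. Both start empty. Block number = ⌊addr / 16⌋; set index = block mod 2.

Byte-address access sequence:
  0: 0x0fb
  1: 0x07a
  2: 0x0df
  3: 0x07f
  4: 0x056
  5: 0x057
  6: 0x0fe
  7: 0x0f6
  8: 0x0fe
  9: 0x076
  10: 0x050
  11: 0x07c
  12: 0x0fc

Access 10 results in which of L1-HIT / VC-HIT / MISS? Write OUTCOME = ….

OUTCOME = VC-HIT

  [0] addr=0xfb blk=15 s=1: MISS | VC []
  [1] addr=0x7a blk=7 s=1: MISS | VC [15]
  [2] addr=0xdf blk=13 s=1: MISS | VC [15, 7]
  [3] addr=0x7f blk=7 s=1: VC-HIT | VC [15, 13]
  [4] addr=0x56 blk=5 s=1: MISS | VC [15, 13, 7]
  [5] addr=0x57 blk=5 s=1: L1-HIT | VC [15, 13, 7]
  [6] addr=0xfe blk=15 s=1: VC-HIT | VC [5, 13, 7]
  [7] addr=0xf6 blk=15 s=1: L1-HIT | VC [5, 13, 7]
  [8] addr=0xfe blk=15 s=1: L1-HIT | VC [5, 13, 7]
  [9] addr=0x76 blk=7 s=1: VC-HIT | VC [5, 13, 15]
  [10] addr=0x50 blk=5 s=1: VC-HIT | VC [7, 13, 15]
  [11] addr=0x7c blk=7 s=1: VC-HIT | VC [5, 13, 15]
  [12] addr=0xfc blk=15 s=1: VC-HIT | VC [5, 13, 7]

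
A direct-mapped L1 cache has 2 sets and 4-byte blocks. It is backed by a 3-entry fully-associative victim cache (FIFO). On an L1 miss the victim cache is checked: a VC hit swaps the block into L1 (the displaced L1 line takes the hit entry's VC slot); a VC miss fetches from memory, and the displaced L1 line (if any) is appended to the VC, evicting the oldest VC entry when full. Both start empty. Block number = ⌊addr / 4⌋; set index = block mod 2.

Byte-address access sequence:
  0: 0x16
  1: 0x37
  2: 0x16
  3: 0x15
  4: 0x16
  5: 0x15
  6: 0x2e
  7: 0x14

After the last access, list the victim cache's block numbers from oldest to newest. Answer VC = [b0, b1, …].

VC = [13, 11]

#0 0x16→b5/s1 MISS; vc=[]
#1 0x37→b13/s1 MISS; vc=[5]
#2 0x16→b5/s1 VC-HIT; vc=[13]
#3 0x15→b5/s1 L1-HIT; vc=[13]
#4 0x16→b5/s1 L1-HIT; vc=[13]
#5 0x15→b5/s1 L1-HIT; vc=[13]
#6 0x2e→b11/s1 MISS; vc=[13,5]
#7 0x14→b5/s1 VC-HIT; vc=[13,11]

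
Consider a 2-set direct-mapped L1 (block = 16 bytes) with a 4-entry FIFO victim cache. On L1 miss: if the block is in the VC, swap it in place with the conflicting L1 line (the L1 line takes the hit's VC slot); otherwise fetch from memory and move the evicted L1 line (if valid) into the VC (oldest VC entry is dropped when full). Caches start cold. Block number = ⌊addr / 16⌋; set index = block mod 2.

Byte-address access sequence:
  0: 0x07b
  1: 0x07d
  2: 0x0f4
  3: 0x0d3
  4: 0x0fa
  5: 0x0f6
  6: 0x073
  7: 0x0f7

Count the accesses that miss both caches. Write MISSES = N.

MISSES = 3

0: 0x7b (blk 7, set 1) → MISS  vc=[]
1: 0x7d (blk 7, set 1) → L1-HIT  vc=[]
2: 0xf4 (blk 15, set 1) → MISS  vc=[7]
3: 0xd3 (blk 13, set 1) → MISS  vc=[7, 15]
4: 0xfa (blk 15, set 1) → VC-HIT  vc=[7, 13]
5: 0xf6 (blk 15, set 1) → L1-HIT  vc=[7, 13]
6: 0x73 (blk 7, set 1) → VC-HIT  vc=[15, 13]
7: 0xf7 (blk 15, set 1) → VC-HIT  vc=[7, 13]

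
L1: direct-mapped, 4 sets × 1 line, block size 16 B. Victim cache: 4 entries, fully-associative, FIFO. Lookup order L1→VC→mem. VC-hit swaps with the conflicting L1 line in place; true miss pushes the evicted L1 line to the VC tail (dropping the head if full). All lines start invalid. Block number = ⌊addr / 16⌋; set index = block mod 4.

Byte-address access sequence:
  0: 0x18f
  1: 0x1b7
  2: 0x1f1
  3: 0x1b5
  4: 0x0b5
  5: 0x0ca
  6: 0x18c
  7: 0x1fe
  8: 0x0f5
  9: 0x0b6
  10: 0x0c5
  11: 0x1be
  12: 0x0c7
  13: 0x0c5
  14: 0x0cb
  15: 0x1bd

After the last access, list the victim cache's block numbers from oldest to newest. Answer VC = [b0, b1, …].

#0 0x18f→b24/s0 MISS; vc=[]
#1 0x1b7→b27/s3 MISS; vc=[]
#2 0x1f1→b31/s3 MISS; vc=[27]
#3 0x1b5→b27/s3 VC-HIT; vc=[31]
#4 0xb5→b11/s3 MISS; vc=[31,27]
#5 0xca→b12/s0 MISS; vc=[31,27,24]
#6 0x18c→b24/s0 VC-HIT; vc=[31,27,12]
#7 0x1fe→b31/s3 VC-HIT; vc=[11,27,12]
#8 0xf5→b15/s3 MISS; vc=[11,27,12,31]
#9 0xb6→b11/s3 VC-HIT; vc=[15,27,12,31]
#10 0xc5→b12/s0 VC-HIT; vc=[15,27,24,31]
#11 0x1be→b27/s3 VC-HIT; vc=[15,11,24,31]
#12 0xc7→b12/s0 L1-HIT; vc=[15,11,24,31]
#13 0xc5→b12/s0 L1-HIT; vc=[15,11,24,31]
#14 0xcb→b12/s0 L1-HIT; vc=[15,11,24,31]
#15 0x1bd→b27/s3 L1-HIT; vc=[15,11,24,31]

VC = [15, 11, 24, 31]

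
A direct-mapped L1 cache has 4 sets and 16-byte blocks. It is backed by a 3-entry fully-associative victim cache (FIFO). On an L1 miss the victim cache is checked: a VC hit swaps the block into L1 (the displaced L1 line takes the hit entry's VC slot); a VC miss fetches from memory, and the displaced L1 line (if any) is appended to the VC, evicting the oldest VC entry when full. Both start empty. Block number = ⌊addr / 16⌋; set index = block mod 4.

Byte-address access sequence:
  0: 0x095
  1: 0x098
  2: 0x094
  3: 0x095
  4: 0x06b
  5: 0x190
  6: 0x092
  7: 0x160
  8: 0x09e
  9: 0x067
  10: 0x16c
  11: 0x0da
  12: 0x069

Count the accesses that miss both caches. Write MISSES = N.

MISSES = 5

#0 0x95→b9/s1 MISS; vc=[]
#1 0x98→b9/s1 L1-HIT; vc=[]
#2 0x94→b9/s1 L1-HIT; vc=[]
#3 0x95→b9/s1 L1-HIT; vc=[]
#4 0x6b→b6/s2 MISS; vc=[]
#5 0x190→b25/s1 MISS; vc=[9]
#6 0x92→b9/s1 VC-HIT; vc=[25]
#7 0x160→b22/s2 MISS; vc=[25,6]
#8 0x9e→b9/s1 L1-HIT; vc=[25,6]
#9 0x67→b6/s2 VC-HIT; vc=[25,22]
#10 0x16c→b22/s2 VC-HIT; vc=[25,6]
#11 0xda→b13/s1 MISS; vc=[25,6,9]
#12 0x69→b6/s2 VC-HIT; vc=[25,22,9]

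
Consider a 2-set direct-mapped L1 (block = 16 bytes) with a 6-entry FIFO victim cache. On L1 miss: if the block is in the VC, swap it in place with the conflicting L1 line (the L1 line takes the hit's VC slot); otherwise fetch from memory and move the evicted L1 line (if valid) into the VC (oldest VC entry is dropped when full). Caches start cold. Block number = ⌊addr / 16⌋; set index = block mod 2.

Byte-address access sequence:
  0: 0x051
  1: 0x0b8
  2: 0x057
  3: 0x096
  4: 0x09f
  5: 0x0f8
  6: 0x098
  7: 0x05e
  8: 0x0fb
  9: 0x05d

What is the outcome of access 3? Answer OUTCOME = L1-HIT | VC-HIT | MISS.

OUTCOME = MISS

  [0] addr=0x51 blk=5 s=1: MISS | VC []
  [1] addr=0xb8 blk=11 s=1: MISS | VC [5]
  [2] addr=0x57 blk=5 s=1: VC-HIT | VC [11]
  [3] addr=0x96 blk=9 s=1: MISS | VC [11, 5]
  [4] addr=0x9f blk=9 s=1: L1-HIT | VC [11, 5]
  [5] addr=0xf8 blk=15 s=1: MISS | VC [11, 5, 9]
  [6] addr=0x98 blk=9 s=1: VC-HIT | VC [11, 5, 15]
  [7] addr=0x5e blk=5 s=1: VC-HIT | VC [11, 9, 15]
  [8] addr=0xfb blk=15 s=1: VC-HIT | VC [11, 9, 5]
  [9] addr=0x5d blk=5 s=1: VC-HIT | VC [11, 9, 15]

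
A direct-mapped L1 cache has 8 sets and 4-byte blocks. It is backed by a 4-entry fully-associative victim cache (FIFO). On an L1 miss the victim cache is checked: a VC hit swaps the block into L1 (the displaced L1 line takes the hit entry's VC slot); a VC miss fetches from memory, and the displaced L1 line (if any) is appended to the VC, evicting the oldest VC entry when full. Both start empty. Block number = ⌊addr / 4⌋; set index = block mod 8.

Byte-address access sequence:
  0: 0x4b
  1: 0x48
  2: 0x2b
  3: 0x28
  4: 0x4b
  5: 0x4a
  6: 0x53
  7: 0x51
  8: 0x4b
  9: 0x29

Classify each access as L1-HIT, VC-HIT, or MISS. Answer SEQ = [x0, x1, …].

#0 0x4b→b18/s2 MISS; vc=[]
#1 0x48→b18/s2 L1-HIT; vc=[]
#2 0x2b→b10/s2 MISS; vc=[18]
#3 0x28→b10/s2 L1-HIT; vc=[18]
#4 0x4b→b18/s2 VC-HIT; vc=[10]
#5 0x4a→b18/s2 L1-HIT; vc=[10]
#6 0x53→b20/s4 MISS; vc=[10]
#7 0x51→b20/s4 L1-HIT; vc=[10]
#8 0x4b→b18/s2 L1-HIT; vc=[10]
#9 0x29→b10/s2 VC-HIT; vc=[18]

SEQ = [MISS, L1-HIT, MISS, L1-HIT, VC-HIT, L1-HIT, MISS, L1-HIT, L1-HIT, VC-HIT]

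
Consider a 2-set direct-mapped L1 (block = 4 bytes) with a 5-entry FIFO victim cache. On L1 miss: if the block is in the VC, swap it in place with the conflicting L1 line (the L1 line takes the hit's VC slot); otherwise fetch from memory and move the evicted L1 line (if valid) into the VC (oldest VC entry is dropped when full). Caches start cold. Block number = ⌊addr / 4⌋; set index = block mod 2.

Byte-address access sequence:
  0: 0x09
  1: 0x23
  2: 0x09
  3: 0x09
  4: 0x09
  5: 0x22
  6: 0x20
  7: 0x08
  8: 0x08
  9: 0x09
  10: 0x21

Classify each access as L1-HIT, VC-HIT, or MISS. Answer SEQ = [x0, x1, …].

0: 0x9 (blk 2, set 0) → MISS  vc=[]
1: 0x23 (blk 8, set 0) → MISS  vc=[2]
2: 0x9 (blk 2, set 0) → VC-HIT  vc=[8]
3: 0x9 (blk 2, set 0) → L1-HIT  vc=[8]
4: 0x9 (blk 2, set 0) → L1-HIT  vc=[8]
5: 0x22 (blk 8, set 0) → VC-HIT  vc=[2]
6: 0x20 (blk 8, set 0) → L1-HIT  vc=[2]
7: 0x8 (blk 2, set 0) → VC-HIT  vc=[8]
8: 0x8 (blk 2, set 0) → L1-HIT  vc=[8]
9: 0x9 (blk 2, set 0) → L1-HIT  vc=[8]
10: 0x21 (blk 8, set 0) → VC-HIT  vc=[2]

SEQ = [MISS, MISS, VC-HIT, L1-HIT, L1-HIT, VC-HIT, L1-HIT, VC-HIT, L1-HIT, L1-HIT, VC-HIT]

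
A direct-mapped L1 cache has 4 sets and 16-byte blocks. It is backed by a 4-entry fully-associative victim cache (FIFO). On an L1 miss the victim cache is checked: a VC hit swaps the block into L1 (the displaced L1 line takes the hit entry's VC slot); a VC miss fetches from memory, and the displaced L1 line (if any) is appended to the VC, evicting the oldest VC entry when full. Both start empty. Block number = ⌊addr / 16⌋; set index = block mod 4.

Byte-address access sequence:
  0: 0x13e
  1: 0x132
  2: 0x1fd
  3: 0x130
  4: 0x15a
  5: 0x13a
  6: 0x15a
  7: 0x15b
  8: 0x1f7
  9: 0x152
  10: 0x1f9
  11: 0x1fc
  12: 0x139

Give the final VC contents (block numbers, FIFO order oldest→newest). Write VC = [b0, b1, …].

  [0] addr=0x13e blk=19 s=3: MISS | VC []
  [1] addr=0x132 blk=19 s=3: L1-HIT | VC []
  [2] addr=0x1fd blk=31 s=3: MISS | VC [19]
  [3] addr=0x130 blk=19 s=3: VC-HIT | VC [31]
  [4] addr=0x15a blk=21 s=1: MISS | VC [31]
  [5] addr=0x13a blk=19 s=3: L1-HIT | VC [31]
  [6] addr=0x15a blk=21 s=1: L1-HIT | VC [31]
  [7] addr=0x15b blk=21 s=1: L1-HIT | VC [31]
  [8] addr=0x1f7 blk=31 s=3: VC-HIT | VC [19]
  [9] addr=0x152 blk=21 s=1: L1-HIT | VC [19]
  [10] addr=0x1f9 blk=31 s=3: L1-HIT | VC [19]
  [11] addr=0x1fc blk=31 s=3: L1-HIT | VC [19]
  [12] addr=0x139 blk=19 s=3: VC-HIT | VC [31]

VC = [31]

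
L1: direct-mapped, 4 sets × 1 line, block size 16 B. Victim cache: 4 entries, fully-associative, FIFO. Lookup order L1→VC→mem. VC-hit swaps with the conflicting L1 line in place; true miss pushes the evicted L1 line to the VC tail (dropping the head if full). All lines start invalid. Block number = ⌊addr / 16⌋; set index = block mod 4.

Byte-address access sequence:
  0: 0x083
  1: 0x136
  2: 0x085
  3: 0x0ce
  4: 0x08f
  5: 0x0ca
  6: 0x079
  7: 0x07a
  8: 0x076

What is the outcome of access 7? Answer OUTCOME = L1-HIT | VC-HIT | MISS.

#0 0x83→b8/s0 MISS; vc=[]
#1 0x136→b19/s3 MISS; vc=[]
#2 0x85→b8/s0 L1-HIT; vc=[]
#3 0xce→b12/s0 MISS; vc=[8]
#4 0x8f→b8/s0 VC-HIT; vc=[12]
#5 0xca→b12/s0 VC-HIT; vc=[8]
#6 0x79→b7/s3 MISS; vc=[8,19]
#7 0x7a→b7/s3 L1-HIT; vc=[8,19]
#8 0x76→b7/s3 L1-HIT; vc=[8,19]

OUTCOME = L1-HIT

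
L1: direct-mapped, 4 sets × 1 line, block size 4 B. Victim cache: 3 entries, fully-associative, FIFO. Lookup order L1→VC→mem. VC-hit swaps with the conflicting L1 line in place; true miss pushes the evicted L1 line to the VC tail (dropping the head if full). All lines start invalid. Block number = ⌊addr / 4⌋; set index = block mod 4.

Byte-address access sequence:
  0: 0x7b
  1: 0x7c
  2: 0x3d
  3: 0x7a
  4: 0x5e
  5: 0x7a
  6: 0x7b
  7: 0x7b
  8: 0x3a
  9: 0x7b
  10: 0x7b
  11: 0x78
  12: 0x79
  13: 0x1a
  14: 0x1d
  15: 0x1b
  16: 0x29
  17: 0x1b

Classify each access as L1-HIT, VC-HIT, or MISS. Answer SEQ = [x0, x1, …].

SEQ = [MISS, MISS, MISS, L1-HIT, MISS, L1-HIT, L1-HIT, L1-HIT, MISS, VC-HIT, L1-HIT, L1-HIT, L1-HIT, MISS, MISS, L1-HIT, MISS, VC-HIT]

#0 0x7b→b30/s2 MISS; vc=[]
#1 0x7c→b31/s3 MISS; vc=[]
#2 0x3d→b15/s3 MISS; vc=[31]
#3 0x7a→b30/s2 L1-HIT; vc=[31]
#4 0x5e→b23/s3 MISS; vc=[31,15]
#5 0x7a→b30/s2 L1-HIT; vc=[31,15]
#6 0x7b→b30/s2 L1-HIT; vc=[31,15]
#7 0x7b→b30/s2 L1-HIT; vc=[31,15]
#8 0x3a→b14/s2 MISS; vc=[31,15,30]
#9 0x7b→b30/s2 VC-HIT; vc=[31,15,14]
#10 0x7b→b30/s2 L1-HIT; vc=[31,15,14]
#11 0x78→b30/s2 L1-HIT; vc=[31,15,14]
#12 0x79→b30/s2 L1-HIT; vc=[31,15,14]
#13 0x1a→b6/s2 MISS; vc=[15,14,30]
#14 0x1d→b7/s3 MISS; vc=[14,30,23]
#15 0x1b→b6/s2 L1-HIT; vc=[14,30,23]
#16 0x29→b10/s2 MISS; vc=[30,23,6]
#17 0x1b→b6/s2 VC-HIT; vc=[30,23,10]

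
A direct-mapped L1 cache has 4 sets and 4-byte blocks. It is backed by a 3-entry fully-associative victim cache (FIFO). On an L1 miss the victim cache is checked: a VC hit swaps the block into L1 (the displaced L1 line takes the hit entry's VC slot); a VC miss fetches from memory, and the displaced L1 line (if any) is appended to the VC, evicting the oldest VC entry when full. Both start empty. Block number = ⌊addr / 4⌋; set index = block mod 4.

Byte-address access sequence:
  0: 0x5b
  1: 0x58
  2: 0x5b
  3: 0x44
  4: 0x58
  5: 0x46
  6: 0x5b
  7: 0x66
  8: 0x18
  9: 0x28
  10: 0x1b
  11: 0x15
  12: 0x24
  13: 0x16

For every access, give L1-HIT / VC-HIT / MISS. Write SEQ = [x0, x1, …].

  [0] addr=0x5b blk=22 s=2: MISS | VC []
  [1] addr=0x58 blk=22 s=2: L1-HIT | VC []
  [2] addr=0x5b blk=22 s=2: L1-HIT | VC []
  [3] addr=0x44 blk=17 s=1: MISS | VC []
  [4] addr=0x58 blk=22 s=2: L1-HIT | VC []
  [5] addr=0x46 blk=17 s=1: L1-HIT | VC []
  [6] addr=0x5b blk=22 s=2: L1-HIT | VC []
  [7] addr=0x66 blk=25 s=1: MISS | VC [17]
  [8] addr=0x18 blk=6 s=2: MISS | VC [17, 22]
  [9] addr=0x28 blk=10 s=2: MISS | VC [17, 22, 6]
  [10] addr=0x1b blk=6 s=2: VC-HIT | VC [17, 22, 10]
  [11] addr=0x15 blk=5 s=1: MISS | VC [22, 10, 25]
  [12] addr=0x24 blk=9 s=1: MISS | VC [10, 25, 5]
  [13] addr=0x16 blk=5 s=1: VC-HIT | VC [10, 25, 9]

SEQ = [MISS, L1-HIT, L1-HIT, MISS, L1-HIT, L1-HIT, L1-HIT, MISS, MISS, MISS, VC-HIT, MISS, MISS, VC-HIT]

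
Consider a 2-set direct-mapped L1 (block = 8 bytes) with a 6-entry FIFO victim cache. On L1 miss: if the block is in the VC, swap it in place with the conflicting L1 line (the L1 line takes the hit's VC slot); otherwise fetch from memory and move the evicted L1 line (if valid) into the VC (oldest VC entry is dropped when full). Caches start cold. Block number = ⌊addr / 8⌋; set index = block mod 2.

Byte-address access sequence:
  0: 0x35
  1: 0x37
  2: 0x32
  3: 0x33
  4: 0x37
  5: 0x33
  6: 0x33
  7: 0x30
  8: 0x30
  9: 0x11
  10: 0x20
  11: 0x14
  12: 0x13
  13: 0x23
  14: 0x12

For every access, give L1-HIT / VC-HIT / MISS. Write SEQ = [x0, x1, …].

SEQ = [MISS, L1-HIT, L1-HIT, L1-HIT, L1-HIT, L1-HIT, L1-HIT, L1-HIT, L1-HIT, MISS, MISS, VC-HIT, L1-HIT, VC-HIT, VC-HIT]

#0 0x35→b6/s0 MISS; vc=[]
#1 0x37→b6/s0 L1-HIT; vc=[]
#2 0x32→b6/s0 L1-HIT; vc=[]
#3 0x33→b6/s0 L1-HIT; vc=[]
#4 0x37→b6/s0 L1-HIT; vc=[]
#5 0x33→b6/s0 L1-HIT; vc=[]
#6 0x33→b6/s0 L1-HIT; vc=[]
#7 0x30→b6/s0 L1-HIT; vc=[]
#8 0x30→b6/s0 L1-HIT; vc=[]
#9 0x11→b2/s0 MISS; vc=[6]
#10 0x20→b4/s0 MISS; vc=[6,2]
#11 0x14→b2/s0 VC-HIT; vc=[6,4]
#12 0x13→b2/s0 L1-HIT; vc=[6,4]
#13 0x23→b4/s0 VC-HIT; vc=[6,2]
#14 0x12→b2/s0 VC-HIT; vc=[6,4]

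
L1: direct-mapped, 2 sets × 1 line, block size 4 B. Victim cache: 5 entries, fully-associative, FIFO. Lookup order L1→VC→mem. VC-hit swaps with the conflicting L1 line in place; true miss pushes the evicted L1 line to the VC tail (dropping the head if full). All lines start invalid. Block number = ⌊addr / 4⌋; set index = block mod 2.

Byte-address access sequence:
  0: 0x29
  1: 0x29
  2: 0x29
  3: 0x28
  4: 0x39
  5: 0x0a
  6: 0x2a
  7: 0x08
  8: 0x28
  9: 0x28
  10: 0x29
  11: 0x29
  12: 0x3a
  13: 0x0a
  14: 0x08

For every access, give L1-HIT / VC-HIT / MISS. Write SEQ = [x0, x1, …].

SEQ = [MISS, L1-HIT, L1-HIT, L1-HIT, MISS, MISS, VC-HIT, VC-HIT, VC-HIT, L1-HIT, L1-HIT, L1-HIT, VC-HIT, VC-HIT, L1-HIT]

#0 0x29→b10/s0 MISS; vc=[]
#1 0x29→b10/s0 L1-HIT; vc=[]
#2 0x29→b10/s0 L1-HIT; vc=[]
#3 0x28→b10/s0 L1-HIT; vc=[]
#4 0x39→b14/s0 MISS; vc=[10]
#5 0xa→b2/s0 MISS; vc=[10,14]
#6 0x2a→b10/s0 VC-HIT; vc=[2,14]
#7 0x8→b2/s0 VC-HIT; vc=[10,14]
#8 0x28→b10/s0 VC-HIT; vc=[2,14]
#9 0x28→b10/s0 L1-HIT; vc=[2,14]
#10 0x29→b10/s0 L1-HIT; vc=[2,14]
#11 0x29→b10/s0 L1-HIT; vc=[2,14]
#12 0x3a→b14/s0 VC-HIT; vc=[2,10]
#13 0xa→b2/s0 VC-HIT; vc=[14,10]
#14 0x8→b2/s0 L1-HIT; vc=[14,10]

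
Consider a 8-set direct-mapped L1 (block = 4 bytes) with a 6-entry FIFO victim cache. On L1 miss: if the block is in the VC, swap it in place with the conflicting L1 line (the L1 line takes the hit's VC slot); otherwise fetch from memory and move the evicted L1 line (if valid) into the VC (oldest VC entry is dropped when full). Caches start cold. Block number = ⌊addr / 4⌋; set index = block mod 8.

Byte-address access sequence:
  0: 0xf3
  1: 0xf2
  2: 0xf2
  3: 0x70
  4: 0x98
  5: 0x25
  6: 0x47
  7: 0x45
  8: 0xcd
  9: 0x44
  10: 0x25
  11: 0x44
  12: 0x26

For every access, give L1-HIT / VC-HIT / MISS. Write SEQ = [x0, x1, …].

0: 0xf3 (blk 60, set 4) → MISS  vc=[]
1: 0xf2 (blk 60, set 4) → L1-HIT  vc=[]
2: 0xf2 (blk 60, set 4) → L1-HIT  vc=[]
3: 0x70 (blk 28, set 4) → MISS  vc=[60]
4: 0x98 (blk 38, set 6) → MISS  vc=[60]
5: 0x25 (blk 9, set 1) → MISS  vc=[60]
6: 0x47 (blk 17, set 1) → MISS  vc=[60, 9]
7: 0x45 (blk 17, set 1) → L1-HIT  vc=[60, 9]
8: 0xcd (blk 51, set 3) → MISS  vc=[60, 9]
9: 0x44 (blk 17, set 1) → L1-HIT  vc=[60, 9]
10: 0x25 (blk 9, set 1) → VC-HIT  vc=[60, 17]
11: 0x44 (blk 17, set 1) → VC-HIT  vc=[60, 9]
12: 0x26 (blk 9, set 1) → VC-HIT  vc=[60, 17]

SEQ = [MISS, L1-HIT, L1-HIT, MISS, MISS, MISS, MISS, L1-HIT, MISS, L1-HIT, VC-HIT, VC-HIT, VC-HIT]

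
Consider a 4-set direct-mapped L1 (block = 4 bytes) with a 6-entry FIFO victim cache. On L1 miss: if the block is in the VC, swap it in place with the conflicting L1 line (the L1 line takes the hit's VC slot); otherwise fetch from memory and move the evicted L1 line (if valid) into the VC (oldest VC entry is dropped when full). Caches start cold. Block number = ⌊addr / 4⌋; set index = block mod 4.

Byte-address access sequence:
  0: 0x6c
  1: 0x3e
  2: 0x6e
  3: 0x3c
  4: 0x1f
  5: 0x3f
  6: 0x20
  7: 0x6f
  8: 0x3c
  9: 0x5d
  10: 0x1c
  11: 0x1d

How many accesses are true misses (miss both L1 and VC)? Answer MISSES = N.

MISSES = 5

#0 0x6c→b27/s3 MISS; vc=[]
#1 0x3e→b15/s3 MISS; vc=[27]
#2 0x6e→b27/s3 VC-HIT; vc=[15]
#3 0x3c→b15/s3 VC-HIT; vc=[27]
#4 0x1f→b7/s3 MISS; vc=[27,15]
#5 0x3f→b15/s3 VC-HIT; vc=[27,7]
#6 0x20→b8/s0 MISS; vc=[27,7]
#7 0x6f→b27/s3 VC-HIT; vc=[15,7]
#8 0x3c→b15/s3 VC-HIT; vc=[27,7]
#9 0x5d→b23/s3 MISS; vc=[27,7,15]
#10 0x1c→b7/s3 VC-HIT; vc=[27,23,15]
#11 0x1d→b7/s3 L1-HIT; vc=[27,23,15]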